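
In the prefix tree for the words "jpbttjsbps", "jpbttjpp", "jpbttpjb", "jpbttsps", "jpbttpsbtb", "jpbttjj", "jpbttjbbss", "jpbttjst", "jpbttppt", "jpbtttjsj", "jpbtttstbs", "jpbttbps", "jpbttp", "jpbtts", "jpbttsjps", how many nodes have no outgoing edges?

Leaves are exactly the stored words that no other stored word extends.
Those words: "jpbttbps", "jpbttjbbss", "jpbttjj", "jpbttjpp", "jpbttjsbps", "jpbttjst", "jpbttpjb", "jpbttppt", "jpbttpsbtb", "jpbttsjps", "jpbttsps", "jpbtttjsj", "jpbtttstbs"
Leaf count: 13

13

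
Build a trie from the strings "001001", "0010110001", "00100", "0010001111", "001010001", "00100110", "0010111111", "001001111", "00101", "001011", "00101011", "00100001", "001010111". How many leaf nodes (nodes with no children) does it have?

A leaf is a node with no children — equivalently, the end of a word that is not a proper prefix of any other stored word.
Those words: "00100001", "0010001111", "00100110", "001001111", "001010001", "001010111", "0010110001", "0010111111"
Leaf count: 8

8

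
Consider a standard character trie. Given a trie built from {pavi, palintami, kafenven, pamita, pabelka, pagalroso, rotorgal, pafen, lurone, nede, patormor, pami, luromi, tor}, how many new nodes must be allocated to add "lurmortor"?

"lur" is already a path in the trie; the remaining "mortor" must be added.
Each of the 6 remaining characters creates one node.

6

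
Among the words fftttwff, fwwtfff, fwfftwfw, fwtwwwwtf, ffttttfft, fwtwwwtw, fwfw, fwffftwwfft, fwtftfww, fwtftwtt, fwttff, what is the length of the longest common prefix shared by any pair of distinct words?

6

The deepest shared node is where two words last agree before diverging.
e.g. "fwtwwwtw" and "fwtwwwwtf" share the prefix "fwtwww" of length 6; no pair shares a longer one.
Longest shared-prefix length: 6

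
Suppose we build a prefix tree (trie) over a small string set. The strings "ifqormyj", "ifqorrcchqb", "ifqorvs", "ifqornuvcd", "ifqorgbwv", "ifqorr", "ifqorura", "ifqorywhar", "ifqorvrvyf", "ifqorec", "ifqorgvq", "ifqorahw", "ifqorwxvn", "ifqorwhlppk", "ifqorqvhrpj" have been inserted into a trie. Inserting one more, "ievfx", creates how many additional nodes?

4

Walking "ievfx" from the root, the first 1 characters ("i") follow existing edges; "e" is the first miss.
So 5 − 1 = 4 new nodes.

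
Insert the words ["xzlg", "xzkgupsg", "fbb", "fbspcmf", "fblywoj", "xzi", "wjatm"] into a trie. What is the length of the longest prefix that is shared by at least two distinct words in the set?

The deepest shared node is where two words last agree before diverging.
"fbb" and "fblywoj" agree on "fb" (2 characters) before diverging; nothing deeper is shared.
Longest shared-prefix length: 2

2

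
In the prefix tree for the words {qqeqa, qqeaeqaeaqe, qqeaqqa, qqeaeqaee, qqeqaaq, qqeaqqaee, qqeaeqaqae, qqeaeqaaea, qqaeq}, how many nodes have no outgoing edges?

Leaves are exactly the stored words that no other stored word extends.
Those words: "qqaeq", "qqeaeqaaea", "qqeaeqaeaqe", "qqeaeqaee", "qqeaeqaqae", "qqeaqqaee", "qqeqaaq"
Leaf count: 7

7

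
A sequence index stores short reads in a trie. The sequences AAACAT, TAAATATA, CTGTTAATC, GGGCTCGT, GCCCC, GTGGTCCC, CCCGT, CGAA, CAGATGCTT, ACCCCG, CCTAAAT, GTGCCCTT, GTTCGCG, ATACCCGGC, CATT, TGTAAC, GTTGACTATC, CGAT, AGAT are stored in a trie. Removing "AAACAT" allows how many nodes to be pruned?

Walk "AAACAT" from the leaf back toward the root, removing each node that no remaining word uses.
The suffix "AACAT" (5 nodes) is used only by "AAACAT"; the node for "A" still has the child "C", so pruning stops there.
Nodes removed: 5

5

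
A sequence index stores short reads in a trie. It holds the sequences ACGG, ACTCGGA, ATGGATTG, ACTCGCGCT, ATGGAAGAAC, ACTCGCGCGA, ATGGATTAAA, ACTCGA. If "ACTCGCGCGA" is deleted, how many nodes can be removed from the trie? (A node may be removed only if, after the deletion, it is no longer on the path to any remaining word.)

A node on "ACTCGCGCGA"'s path can go only if nothing else ends at it or branches off below it.
The suffix "GA" (2 nodes) is used only by "ACTCGCGCGA"; the node for "ACTCGCGC" still has the child "T", so pruning stops there.
Nodes removed: 2

2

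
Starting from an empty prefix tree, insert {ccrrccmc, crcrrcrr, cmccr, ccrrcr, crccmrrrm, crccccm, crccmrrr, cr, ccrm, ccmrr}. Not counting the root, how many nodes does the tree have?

Trace insertions, counting only characters that open a new branch:
  "ccrrccmc" → 8 new (c, c, r, r, c, c, m, c)
  "crcrrcrr" → prefix "c" already present; 7 new (r, c, r, r, c, r, r)
  "cmccr" → prefix "c" already present; 4 new (m, c, c, r)
  "ccrrcr" → prefix "ccrrc" already present; 1 new (r)
  "crccmrrrm" → prefix "crc" already present; 6 new (c, m, r, r, r, m)
  "crccccm" → prefix "crcc" already present; 3 new (c, c, m)
  "crccmrrr" → prefix "crccmrrr" already present; 0 new (none)
  "cr" → prefix "cr" already present; 0 new (none)
  "ccrm" → prefix "ccr" already present; 1 new (m)
  "ccmrr" → prefix "cc" already present; 3 new (m, r, r)
Total nodes = 8 + 7 + 4 + 1 + 6 + 3 + 0 + 0 + 1 + 3 = 33

33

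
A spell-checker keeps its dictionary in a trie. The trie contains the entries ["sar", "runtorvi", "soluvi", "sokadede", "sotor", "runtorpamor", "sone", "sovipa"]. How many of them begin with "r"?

2

Walk to "r"; the words in its subtree are exactly those with that prefix.
Words under "r": runtorpamor, runtorvi
Count: 2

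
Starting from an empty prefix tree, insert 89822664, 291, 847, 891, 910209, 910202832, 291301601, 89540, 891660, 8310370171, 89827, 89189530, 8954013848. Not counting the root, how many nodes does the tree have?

Trace insertions, counting only characters that open a new branch:
  "89822664" → 8 new (8, 9, 8, 2, 2, 6, 6, 4)
  "291" → 3 new (2, 9, 1)
  "847" → prefix "8" already present; 2 new (4, 7)
  "891" → prefix "89" already present; 1 new (1)
  "910209" → 6 new (9, 1, 0, 2, 0, 9)
  "910202832" → prefix "91020" already present; 4 new (2, 8, 3, 2)
  "291301601" → prefix "291" already present; 6 new (3, 0, 1, 6, 0, 1)
  "89540" → prefix "89" already present; 3 new (5, 4, 0)
  "891660" → prefix "891" already present; 3 new (6, 6, 0)
  "8310370171" → prefix "8" already present; 9 new (3, 1, 0, 3, 7, 0, 1, 7, 1)
  "89827" → prefix "8982" already present; 1 new (7)
  "89189530" → prefix "891" already present; 5 new (8, 9, 5, 3, 0)
  "8954013848" → prefix "89540" already present; 5 new (1, 3, 8, 4, 8)
Total nodes = 8 + 3 + 2 + 1 + 6 + 4 + 6 + 3 + 3 + 9 + 1 + 5 + 5 = 56

56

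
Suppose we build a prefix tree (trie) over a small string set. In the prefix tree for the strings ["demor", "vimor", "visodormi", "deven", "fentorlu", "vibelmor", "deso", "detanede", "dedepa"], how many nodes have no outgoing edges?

Leaves are exactly the stored words that no other stored word extends.
Those words: "dedepa", "demor", "deso", "detanede", "deven", "fentorlu", "vibelmor", "vimor", "visodormi"
Leaf count: 9

9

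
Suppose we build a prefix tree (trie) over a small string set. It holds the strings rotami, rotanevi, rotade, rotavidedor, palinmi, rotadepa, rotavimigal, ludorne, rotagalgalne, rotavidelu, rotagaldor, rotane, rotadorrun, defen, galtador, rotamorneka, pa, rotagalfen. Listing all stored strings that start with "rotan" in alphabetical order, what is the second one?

rotanevi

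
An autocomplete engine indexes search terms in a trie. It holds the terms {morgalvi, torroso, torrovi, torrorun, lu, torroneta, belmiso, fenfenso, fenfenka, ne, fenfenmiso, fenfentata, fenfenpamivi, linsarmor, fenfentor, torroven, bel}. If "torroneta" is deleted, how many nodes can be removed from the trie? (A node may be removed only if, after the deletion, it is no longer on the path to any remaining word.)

Walk "torroneta" from the leaf back toward the root, removing each node that no remaining word uses.
The suffix "neta" (4 nodes) is used only by "torroneta"; the node for "torro" still has the child "s", so pruning stops there.
Nodes removed: 4

4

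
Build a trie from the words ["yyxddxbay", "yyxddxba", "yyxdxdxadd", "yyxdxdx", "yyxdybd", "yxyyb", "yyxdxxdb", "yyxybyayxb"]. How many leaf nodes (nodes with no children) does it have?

6

A leaf is a node with no children — equivalently, the end of a word that is not a proper prefix of any other stored word.
Those words: "yxyyb", "yyxddxbay", "yyxdxdxadd", "yyxdxxdb", "yyxdybd", "yyxybyayxb"
Leaf count: 6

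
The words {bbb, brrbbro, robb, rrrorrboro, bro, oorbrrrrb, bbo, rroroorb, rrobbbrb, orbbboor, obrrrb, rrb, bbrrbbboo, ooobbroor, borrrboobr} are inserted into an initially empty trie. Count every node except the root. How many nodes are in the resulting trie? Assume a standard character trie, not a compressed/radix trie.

80

Insert word by word; a character creates a node only if that edge doesn't already exist:
  "bbb" → 3 new (b, b, b)
  "brrbbro" → prefix "b" already present; 6 new (r, r, b, b, r, o)
  "robb" → 4 new (r, o, b, b)
  "rrrorrboro" → prefix "r" already present; 9 new (r, r, o, r, r, b, o, r, o)
  "bro" → prefix "br" already present; 1 new (o)
  "oorbrrrrb" → 9 new (o, o, r, b, r, r, r, r, b)
  "bbo" → prefix "bb" already present; 1 new (o)
  "rroroorb" → prefix "rr" already present; 6 new (o, r, o, o, r, b)
  "rrobbbrb" → prefix "rro" already present; 5 new (b, b, b, r, b)
  "orbbboor" → prefix "o" already present; 7 new (r, b, b, b, o, o, r)
  "obrrrb" → prefix "o" already present; 5 new (b, r, r, r, b)
  "rrb" → prefix "rr" already present; 1 new (b)
  "bbrrbbboo" → prefix "bb" already present; 7 new (r, r, b, b, b, o, o)
  "ooobbroor" → prefix "oo" already present; 7 new (o, b, b, r, o, o, r)
  "borrrboobr" → prefix "b" already present; 9 new (o, r, r, r, b, o, o, b, r)
Total nodes = 3 + 6 + 4 + 9 + 1 + 9 + 1 + 6 + 5 + 7 + 5 + 1 + 7 + 7 + 9 = 80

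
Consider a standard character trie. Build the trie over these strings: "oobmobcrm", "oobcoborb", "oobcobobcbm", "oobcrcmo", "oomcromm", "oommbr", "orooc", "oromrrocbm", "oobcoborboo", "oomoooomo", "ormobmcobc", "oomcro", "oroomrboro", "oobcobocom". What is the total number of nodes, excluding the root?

Trace insertions, counting only characters that open a new branch:
  "oobmobcrm" → 9 new (o, o, b, m, o, b, c, r, m)
  "oobcoborb" → prefix "oob" already present; 6 new (c, o, b, o, r, b)
  "oobcobobcbm" → prefix "oobcobo" already present; 4 new (b, c, b, m)
  "oobcrcmo" → prefix "oobc" already present; 4 new (r, c, m, o)
  "oomcromm" → prefix "oo" already present; 6 new (m, c, r, o, m, m)
  "oommbr" → prefix "oom" already present; 3 new (m, b, r)
  "orooc" → prefix "o" already present; 4 new (r, o, o, c)
  "oromrrocbm" → prefix "oro" already present; 7 new (m, r, r, o, c, b, m)
  "oobcoborboo" → prefix "oobcoborb" already present; 2 new (o, o)
  "oomoooomo" → prefix "oom" already present; 6 new (o, o, o, o, m, o)
  "ormobmcobc" → prefix "or" already present; 8 new (m, o, b, m, c, o, b, c)
  "oomcro" → prefix "oomcro" already present; 0 new (none)
  "oroomrboro" → prefix "oroo" already present; 6 new (m, r, b, o, r, o)
  "oobcobocom" → prefix "oobcobo" already present; 3 new (c, o, m)
Total nodes = 9 + 6 + 4 + 4 + 6 + 3 + 4 + 7 + 2 + 6 + 8 + 0 + 6 + 3 = 68

68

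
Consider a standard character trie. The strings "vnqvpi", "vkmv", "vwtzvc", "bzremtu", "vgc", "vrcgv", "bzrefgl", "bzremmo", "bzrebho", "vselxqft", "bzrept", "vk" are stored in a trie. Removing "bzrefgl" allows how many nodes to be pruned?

3

A node on "bzrefgl"'s path can go only if nothing else ends at it or branches off below it.
The suffix "fgl" (3 nodes) is used only by "bzrefgl"; the node for "bzre" still has the child "m", so pruning stops there.
Nodes removed: 3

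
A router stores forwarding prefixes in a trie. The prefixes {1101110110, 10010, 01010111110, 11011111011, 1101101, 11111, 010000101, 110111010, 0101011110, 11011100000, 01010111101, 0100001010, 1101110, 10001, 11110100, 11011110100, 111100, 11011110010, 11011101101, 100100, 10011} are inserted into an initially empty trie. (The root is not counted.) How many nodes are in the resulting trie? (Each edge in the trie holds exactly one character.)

For each word, the new-node count is its length minus the longest prefix already in the trie:
  "1101110110" → 10 new (1, 1, 0, 1, 1, 1, 0, 1, 1, 0)
  "10010" → prefix "1" already present; 4 new (0, 0, 1, 0)
  "01010111110" → 11 new (0, 1, 0, 1, 0, 1, 1, 1, 1, 1, 0)
  "11011111011" → prefix "110111" already present; 5 new (1, 1, 0, 1, 1)
  "1101101" → prefix "11011" already present; 2 new (0, 1)
  "11111" → prefix "11" already present; 3 new (1, 1, 1)
  "010000101" → prefix "010" already present; 6 new (0, 0, 0, 1, 0, 1)
  "110111010" → prefix "11011101" already present; 1 new (0)
  "0101011110" → prefix "010101111" already present; 1 new (0)
  "11011100000" → prefix "1101110" already present; 4 new (0, 0, 0, 0)
  "01010111101" → prefix "0101011110" already present; 1 new (1)
  "0100001010" → prefix "010000101" already present; 1 new (0)
  "1101110" → prefix "1101110" already present; 0 new (none)
  "10001" → prefix "100" already present; 2 new (0, 1)
  "11110100" → prefix "1111" already present; 4 new (0, 1, 0, 0)
  "11011110100" → prefix "1101111" already present; 4 new (0, 1, 0, 0)
  "111100" → prefix "11110" already present; 1 new (0)
  "11011110010" → prefix "11011110" already present; 3 new (0, 1, 0)
  "11011101101" → prefix "1101110110" already present; 1 new (1)
  "100100" → prefix "10010" already present; 1 new (0)
  "10011" → prefix "1001" already present; 1 new (1)
Total nodes = 10 + 4 + 11 + 5 + 2 + 3 + 6 + 1 + 1 + 4 + 1 + 1 + 0 + 2 + 4 + 4 + 1 + 3 + 1 + 1 + 1 = 66

66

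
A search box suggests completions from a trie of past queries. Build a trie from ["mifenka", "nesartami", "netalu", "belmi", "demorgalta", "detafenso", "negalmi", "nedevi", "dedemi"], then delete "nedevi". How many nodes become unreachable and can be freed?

After clearing the end-marker at "nedevi", prune upward until reaching a node still needed by another word.
The suffix "devi" (4 nodes) is used only by "nedevi"; the node for "ne" still has the child "s", so pruning stops there.
Nodes removed: 4

4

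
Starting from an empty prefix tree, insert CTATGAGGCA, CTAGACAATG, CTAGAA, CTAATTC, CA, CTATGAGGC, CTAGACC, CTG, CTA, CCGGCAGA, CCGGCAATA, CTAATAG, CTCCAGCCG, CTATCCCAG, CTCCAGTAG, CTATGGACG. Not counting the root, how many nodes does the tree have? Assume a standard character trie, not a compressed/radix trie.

Insert word by word; a character creates a node only if that edge doesn't already exist:
  "CTATGAGGCA" → 10 new (C, T, A, T, G, A, G, G, C, A)
  "CTAGACAATG" → prefix "CTA" already present; 7 new (G, A, C, A, A, T, G)
  "CTAGAA" → prefix "CTAGA" already present; 1 new (A)
  "CTAATTC" → prefix "CTA" already present; 4 new (A, T, T, C)
  "CA" → prefix "C" already present; 1 new (A)
  "CTATGAGGC" → prefix "CTATGAGGC" already present; 0 new (none)
  "CTAGACC" → prefix "CTAGAC" already present; 1 new (C)
  "CTG" → prefix "CT" already present; 1 new (G)
  "CTA" → prefix "CTA" already present; 0 new (none)
  "CCGGCAGA" → prefix "C" already present; 7 new (C, G, G, C, A, G, A)
  "CCGGCAATA" → prefix "CCGGCA" already present; 3 new (A, T, A)
  "CTAATAG" → prefix "CTAAT" already present; 2 new (A, G)
  "CTCCAGCCG" → prefix "CT" already present; 7 new (C, C, A, G, C, C, G)
  "CTATCCCAG" → prefix "CTAT" already present; 5 new (C, C, C, A, G)
  "CTCCAGTAG" → prefix "CTCCAG" already present; 3 new (T, A, G)
  "CTATGGACG" → prefix "CTATG" already present; 4 new (G, A, C, G)
Total nodes = 10 + 7 + 1 + 4 + 1 + 0 + 1 + 1 + 0 + 7 + 3 + 2 + 7 + 5 + 3 + 4 = 56

56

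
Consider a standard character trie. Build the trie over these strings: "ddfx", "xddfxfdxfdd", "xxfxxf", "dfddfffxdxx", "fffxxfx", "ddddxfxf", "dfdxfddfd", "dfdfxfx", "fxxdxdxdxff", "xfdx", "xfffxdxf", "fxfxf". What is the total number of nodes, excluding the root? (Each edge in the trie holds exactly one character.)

75

Trace insertions, counting only characters that open a new branch:
  "ddfx" → 4 new (d, d, f, x)
  "xddfxfdxfdd" → 11 new (x, d, d, f, x, f, d, x, f, d, d)
  "xxfxxf" → prefix "x" already present; 5 new (x, f, x, x, f)
  "dfddfffxdxx" → prefix "d" already present; 10 new (f, d, d, f, f, f, x, d, x, x)
  "fffxxfx" → 7 new (f, f, f, x, x, f, x)
  "ddddxfxf" → prefix "dd" already present; 6 new (d, d, x, f, x, f)
  "dfdxfddfd" → prefix "dfd" already present; 6 new (x, f, d, d, f, d)
  "dfdfxfx" → prefix "dfd" already present; 4 new (f, x, f, x)
  "fxxdxdxdxff" → prefix "f" already present; 10 new (x, x, d, x, d, x, d, x, f, f)
  "xfdx" → prefix "x" already present; 3 new (f, d, x)
  "xfffxdxf" → prefix "xf" already present; 6 new (f, f, x, d, x, f)
  "fxfxf" → prefix "fx" already present; 3 new (f, x, f)
Total nodes = 4 + 11 + 5 + 10 + 7 + 6 + 6 + 4 + 10 + 3 + 6 + 3 = 75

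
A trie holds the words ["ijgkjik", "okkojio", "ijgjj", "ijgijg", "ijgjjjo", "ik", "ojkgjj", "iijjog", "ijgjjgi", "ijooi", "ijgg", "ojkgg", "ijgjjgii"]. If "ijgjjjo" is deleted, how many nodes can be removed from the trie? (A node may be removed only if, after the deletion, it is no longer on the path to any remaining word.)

After clearing the end-marker at "ijgjjjo", prune upward until reaching a node still needed by another word.
The suffix "jo" (2 nodes) is used only by "ijgjjjo"; the node for "ijgjj" still has the child "g", so pruning stops there.
Nodes removed: 2

2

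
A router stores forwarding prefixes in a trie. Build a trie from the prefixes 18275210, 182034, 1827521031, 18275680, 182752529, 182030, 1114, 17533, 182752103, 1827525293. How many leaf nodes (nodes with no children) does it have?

7

A leaf is a node with no children — equivalently, the end of a word that is not a proper prefix of any other stored word.
Those words: "1114", "17533", "182030", "182034", "1827521031", "1827525293", "18275680"
Leaf count: 7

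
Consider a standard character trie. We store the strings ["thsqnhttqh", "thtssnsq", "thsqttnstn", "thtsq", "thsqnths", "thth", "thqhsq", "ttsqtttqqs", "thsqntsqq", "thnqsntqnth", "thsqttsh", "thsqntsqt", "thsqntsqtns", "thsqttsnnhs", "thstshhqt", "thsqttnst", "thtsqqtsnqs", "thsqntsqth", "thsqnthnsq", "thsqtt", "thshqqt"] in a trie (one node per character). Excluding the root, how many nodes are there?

81

Count nodes per top-level branch (shared prefixes stored once):
  't'-branch (thnqsntqnth, thqhsq, thshqqt, thsqnhttqh, thsqnthnsq, thsqnths, thsqntsqq, thsqntsqt, thsqntsqth, thsqntsqtns, thsqtt, thsqttnst, thsqttnstn, thsqttsh, thsqttsnnhs, thstshhqt, thth, thtsq, thtsqqtsnqs, thtssnsq, ttsqtttqqs): 81 nodes
Sum: 81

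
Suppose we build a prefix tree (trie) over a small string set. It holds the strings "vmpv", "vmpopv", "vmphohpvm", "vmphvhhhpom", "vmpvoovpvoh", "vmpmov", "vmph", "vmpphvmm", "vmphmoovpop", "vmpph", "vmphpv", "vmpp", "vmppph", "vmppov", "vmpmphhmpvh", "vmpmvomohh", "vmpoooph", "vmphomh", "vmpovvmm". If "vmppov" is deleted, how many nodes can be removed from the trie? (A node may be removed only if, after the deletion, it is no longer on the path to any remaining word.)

A node on "vmppov"'s path can go only if nothing else ends at it or branches off below it.
The suffix "ov" (2 nodes) is used only by "vmppov"; the node for "vmpp" still has the child "h", so pruning stops there.
Nodes removed: 2

2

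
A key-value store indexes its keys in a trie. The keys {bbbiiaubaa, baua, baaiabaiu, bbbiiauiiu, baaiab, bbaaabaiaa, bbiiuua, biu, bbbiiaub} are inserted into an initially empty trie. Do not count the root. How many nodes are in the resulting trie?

Insert word by word; a character creates a node only if that edge doesn't already exist:
  "bbbiiaubaa" → 10 new (b, b, b, i, i, a, u, b, a, a)
  "baua" → prefix "b" already present; 3 new (a, u, a)
  "baaiabaiu" → prefix "ba" already present; 7 new (a, i, a, b, a, i, u)
  "bbbiiauiiu" → prefix "bbbiiau" already present; 3 new (i, i, u)
  "baaiab" → prefix "baaiab" already present; 0 new (none)
  "bbaaabaiaa" → prefix "bb" already present; 8 new (a, a, a, b, a, i, a, a)
  "bbiiuua" → prefix "bb" already present; 5 new (i, i, u, u, a)
  "biu" → prefix "b" already present; 2 new (i, u)
  "bbbiiaub" → prefix "bbbiiaub" already present; 0 new (none)
Total nodes = 10 + 3 + 7 + 3 + 0 + 8 + 5 + 2 + 0 = 38

38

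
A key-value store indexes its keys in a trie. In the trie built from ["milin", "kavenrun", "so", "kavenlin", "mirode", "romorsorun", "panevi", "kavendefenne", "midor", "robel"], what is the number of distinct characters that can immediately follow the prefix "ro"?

2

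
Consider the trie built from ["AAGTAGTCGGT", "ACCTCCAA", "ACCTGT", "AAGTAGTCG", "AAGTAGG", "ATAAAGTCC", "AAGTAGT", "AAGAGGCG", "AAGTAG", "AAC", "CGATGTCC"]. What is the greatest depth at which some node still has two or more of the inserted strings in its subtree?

9

The deepest shared node is where two words last agree before diverging.
"AAGTAGTCG" and "AAGTAGTCGGT" agree on "AAGTAGTCG" (9 characters) before diverging; nothing deeper is shared.
Longest shared-prefix length: 9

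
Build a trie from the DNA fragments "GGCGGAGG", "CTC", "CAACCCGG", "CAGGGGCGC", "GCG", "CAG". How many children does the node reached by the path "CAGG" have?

1

Walk "CAGG" from the root, arriving at one node.
Characters that immediately follow "CAGG" among the stored strings: {G}.
That node has 1 child edge.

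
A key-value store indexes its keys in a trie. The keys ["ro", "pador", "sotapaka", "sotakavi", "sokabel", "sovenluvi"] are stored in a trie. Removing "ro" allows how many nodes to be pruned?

After clearing the end-marker at "ro", prune upward until reaching a node still needed by another word.
No other word shares any prefix with "ro", so all 2 of its nodes go.
Nodes removed: 2

2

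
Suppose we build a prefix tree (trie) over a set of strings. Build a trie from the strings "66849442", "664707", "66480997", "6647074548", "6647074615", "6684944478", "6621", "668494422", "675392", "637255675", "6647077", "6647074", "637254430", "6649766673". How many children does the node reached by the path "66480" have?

Follow the path "66480" to its node, then look at its outgoing edges.
Characters that immediately follow "66480" among the stored strings: {9}.
That node has 1 child edge.

1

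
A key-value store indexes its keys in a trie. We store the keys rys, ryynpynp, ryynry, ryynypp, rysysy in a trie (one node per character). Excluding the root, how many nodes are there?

17

Trie structure (* marks end of a word):
(root)
└─ r
   └─ y
      ├─ s *
      │  └─ y
      │     └─ s
      │        └─ y *
      └─ y
         └─ n
            ├─ p
            │  └─ y
            │     └─ n
            │        └─ p *
            ├─ r
            │  └─ y *
            └─ y
               └─ p
                  └─ p *
Counting every labelled node above: 17.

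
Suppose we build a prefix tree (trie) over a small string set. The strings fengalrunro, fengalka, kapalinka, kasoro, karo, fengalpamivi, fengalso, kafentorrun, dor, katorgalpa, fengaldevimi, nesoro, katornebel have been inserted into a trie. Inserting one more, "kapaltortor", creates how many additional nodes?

"kapal" is already a path in the trie; the remaining "tortor" must be added.
New nodes needed: |"kapaltortor"| − 5 = 11 − 5 = 6.

6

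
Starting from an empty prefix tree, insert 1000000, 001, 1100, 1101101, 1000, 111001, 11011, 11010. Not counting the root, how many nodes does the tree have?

22

Count nodes per top-level branch (shared prefixes stored once):
  '0'-branch (001): 3 nodes
  '1'-branch (1000, 1000000, 1100, 11010, 11011, 1101101, 111001): 19 nodes
Sum: 22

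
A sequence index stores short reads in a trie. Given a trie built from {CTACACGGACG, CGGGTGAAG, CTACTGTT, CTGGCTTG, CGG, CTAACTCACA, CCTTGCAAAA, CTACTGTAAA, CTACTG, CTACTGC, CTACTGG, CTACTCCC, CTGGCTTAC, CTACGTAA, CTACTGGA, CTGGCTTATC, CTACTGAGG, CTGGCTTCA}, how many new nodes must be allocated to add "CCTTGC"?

0

Every character of "CCTTGC" already lies on an existing path (it is a prefix of some stored word).
No new nodes are needed: 0.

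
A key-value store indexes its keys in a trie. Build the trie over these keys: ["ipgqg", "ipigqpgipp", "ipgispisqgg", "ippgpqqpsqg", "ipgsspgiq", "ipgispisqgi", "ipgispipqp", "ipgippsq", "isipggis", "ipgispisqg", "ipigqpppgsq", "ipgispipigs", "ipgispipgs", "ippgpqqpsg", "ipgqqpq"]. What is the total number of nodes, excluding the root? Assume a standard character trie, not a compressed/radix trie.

Count nodes per top-level branch (shared prefixes stored once):
  'i'-branch (ipgippsq, ipgispipgs, ipgispipigs, ipgispipqp, ipgispisqg, ipgispisqgg, ipgispisqgi, ipgqg, ipgqqpq, ipgsspgiq, ipigqpgipp, ipigqpppgsq, ippgpqqpsg, ippgpqqpsqg, isipggis): 65 nodes
Sum: 65

65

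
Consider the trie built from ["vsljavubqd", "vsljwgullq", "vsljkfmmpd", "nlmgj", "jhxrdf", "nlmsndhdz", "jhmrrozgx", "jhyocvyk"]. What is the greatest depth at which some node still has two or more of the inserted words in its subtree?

4

The deepest shared node is where two words last agree before diverging.
"vsljavubqd" and "vsljkfmmpd" agree on "vslj" (4 characters) before diverging; nothing deeper is shared.
Longest shared-prefix length: 4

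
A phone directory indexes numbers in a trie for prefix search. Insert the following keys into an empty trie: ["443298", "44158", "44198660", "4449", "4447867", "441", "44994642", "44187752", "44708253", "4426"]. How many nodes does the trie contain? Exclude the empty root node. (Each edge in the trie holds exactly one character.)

Count nodes per top-level branch (shared prefixes stored once):
  '4'-branch (441, 44158, 44187752, 44198660, 4426, 443298, 4447867, 4449, 44708253, 44994642): 39 nodes
Sum: 39

39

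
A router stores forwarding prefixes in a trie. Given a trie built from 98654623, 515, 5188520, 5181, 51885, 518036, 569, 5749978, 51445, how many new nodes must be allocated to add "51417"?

2

Walking "51417" from the root, the first 3 characters ("514") follow existing edges; "1" is the first miss.
Each of the 2 remaining characters creates one node.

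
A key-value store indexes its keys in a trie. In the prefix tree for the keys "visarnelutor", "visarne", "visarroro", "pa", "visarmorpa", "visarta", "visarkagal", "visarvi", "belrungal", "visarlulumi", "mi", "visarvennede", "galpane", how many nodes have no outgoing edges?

A leaf is a node with no children — equivalently, the end of a word that is not a proper prefix of any other stored word.
Those words: "belrungal", "galpane", "mi", "pa", "visarkagal", "visarlulumi", "visarmorpa", "visarnelutor", "visarroro", "visarta", "visarvennede", "visarvi"
Leaf count: 12

12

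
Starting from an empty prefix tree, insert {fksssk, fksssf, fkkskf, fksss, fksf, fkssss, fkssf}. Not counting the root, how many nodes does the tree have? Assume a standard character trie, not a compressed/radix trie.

14

For each word, the new-node count is its length minus the longest prefix already in the trie:
  "fksssk" → 6 new (f, k, s, s, s, k)
  "fksssf" → prefix "fksss" already present; 1 new (f)
  "fkkskf" → prefix "fk" already present; 4 new (k, s, k, f)
  "fksss" → prefix "fksss" already present; 0 new (none)
  "fksf" → prefix "fks" already present; 1 new (f)
  "fkssss" → prefix "fksss" already present; 1 new (s)
  "fkssf" → prefix "fkss" already present; 1 new (f)
Total nodes = 6 + 1 + 4 + 0 + 1 + 1 + 1 = 14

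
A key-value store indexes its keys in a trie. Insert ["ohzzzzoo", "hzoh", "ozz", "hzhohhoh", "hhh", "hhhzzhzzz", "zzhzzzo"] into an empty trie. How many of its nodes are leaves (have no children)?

A leaf is a node with no children — equivalently, the end of a word that is not a proper prefix of any other stored word.
Those words: "hhhzzhzzz", "hzhohhoh", "hzoh", "ohzzzzoo", "ozz", "zzhzzzo"
Leaf count: 6

6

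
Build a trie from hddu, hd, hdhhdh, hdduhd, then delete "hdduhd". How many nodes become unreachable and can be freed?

2

Walk "hdduhd" from the leaf back toward the root, removing each node that no remaining word uses.
The suffix "hd" (2 nodes) is used only by "hdduhd"; "hddu" is itself a stored word, so pruning stops there.
Nodes removed: 2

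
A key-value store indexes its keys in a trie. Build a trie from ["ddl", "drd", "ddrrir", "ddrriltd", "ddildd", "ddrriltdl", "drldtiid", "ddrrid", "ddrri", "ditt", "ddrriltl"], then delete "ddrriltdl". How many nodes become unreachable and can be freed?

1

After clearing the end-marker at "ddrriltdl", prune upward until reaching a node still needed by another word.
The suffix "l" (1 node) is used only by "ddrriltdl"; "ddrriltd" is itself a stored word, so pruning stops there.
Nodes removed: 1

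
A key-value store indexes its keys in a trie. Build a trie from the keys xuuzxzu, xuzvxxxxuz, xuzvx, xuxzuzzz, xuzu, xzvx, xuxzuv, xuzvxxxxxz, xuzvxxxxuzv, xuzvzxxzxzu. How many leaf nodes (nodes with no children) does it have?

Leaves are exactly the stored words that no other stored word extends.
Those words: "xuuzxzu", "xuxzuv", "xuxzuzzz", "xuzu", "xuzvxxxxuzv", "xuzvxxxxxz", "xuzvzxxzxzu", "xzvx"
Leaf count: 8

8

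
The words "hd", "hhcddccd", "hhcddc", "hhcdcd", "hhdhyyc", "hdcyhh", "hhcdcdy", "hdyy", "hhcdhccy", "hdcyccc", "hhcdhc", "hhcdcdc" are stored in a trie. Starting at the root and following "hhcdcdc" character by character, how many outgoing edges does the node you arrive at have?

0

Follow the path "hhcdcdc" to its node, then look at its outgoing edges.
No stored string extends past "hhcdcdc".
That node has 0 child edges.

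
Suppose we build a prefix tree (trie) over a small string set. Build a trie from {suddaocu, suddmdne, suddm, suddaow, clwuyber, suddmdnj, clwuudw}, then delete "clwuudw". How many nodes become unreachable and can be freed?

Walk "clwuudw" from the leaf back toward the root, removing each node that no remaining word uses.
The suffix "udw" (3 nodes) is used only by "clwuudw"; the node for "clwu" still has the child "y", so pruning stops there.
Nodes removed: 3

3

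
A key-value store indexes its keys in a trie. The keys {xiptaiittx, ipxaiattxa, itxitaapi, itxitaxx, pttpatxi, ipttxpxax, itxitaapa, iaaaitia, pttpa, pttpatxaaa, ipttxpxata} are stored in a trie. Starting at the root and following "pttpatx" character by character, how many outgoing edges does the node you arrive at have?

Follow the path "pttpatx" to its node, then look at its outgoing edges.
Characters that immediately follow "pttpatx" among the stored strings: {a, i}.
That node has 2 child edges.

2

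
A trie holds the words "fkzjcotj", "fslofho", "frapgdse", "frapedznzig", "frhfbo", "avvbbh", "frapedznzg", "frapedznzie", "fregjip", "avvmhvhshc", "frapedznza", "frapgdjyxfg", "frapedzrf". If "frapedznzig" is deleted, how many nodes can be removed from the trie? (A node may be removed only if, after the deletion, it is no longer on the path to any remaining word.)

A node on "frapedznzig"'s path can go only if nothing else ends at it or branches off below it.
The suffix "g" (1 node) is used only by "frapedznzig"; the node for "frapedznzi" still has the child "e", so pruning stops there.
Nodes removed: 1

1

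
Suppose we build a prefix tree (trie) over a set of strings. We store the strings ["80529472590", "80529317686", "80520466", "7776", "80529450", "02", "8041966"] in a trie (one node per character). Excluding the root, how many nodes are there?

34

Trie structure (* marks end of a word):
(root)
├─ 0
│  └─ 2 *
├─ 7
│  └─ 7
│     └─ 7
│        └─ 6 *
└─ 8
   └─ 0
      ├─ 4
      │  └─ 1
      │     └─ 9
      │        └─ 6
      │           └─ 6 *
      └─ 5
         └─ 2
            ├─ 0
            │  └─ 4
            │     └─ 6
            │        └─ 6 *
            └─ 9
               ├─ 3
               │  └─ 1
               │     └─ 7
               │        └─ 6
               │           └─ 8
               │              └─ 6 *
               └─ 4
                  ├─ 5
                  │  └─ 0 *
                  └─ 7
                     └─ 2
                        └─ 5
                           └─ 9
                              └─ 0 *
Counting every labelled node above: 34.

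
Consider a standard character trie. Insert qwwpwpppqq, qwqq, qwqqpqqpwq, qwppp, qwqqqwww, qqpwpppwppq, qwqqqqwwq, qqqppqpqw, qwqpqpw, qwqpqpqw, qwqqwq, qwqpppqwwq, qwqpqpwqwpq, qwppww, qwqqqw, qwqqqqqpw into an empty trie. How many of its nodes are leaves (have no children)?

Leaves are exactly the stored words that no other stored word extends.
Those words: "qqpwpppwppq", "qqqppqpqw", "qwppp", "qwppww", "qwqpppqwwq", "qwqpqpqw", "qwqpqpwqwpq", "qwqqpqqpwq", "qwqqqqqpw", "qwqqqqwwq", "qwqqqwww", "qwqqwq", "qwwpwpppqq"
Leaf count: 13

13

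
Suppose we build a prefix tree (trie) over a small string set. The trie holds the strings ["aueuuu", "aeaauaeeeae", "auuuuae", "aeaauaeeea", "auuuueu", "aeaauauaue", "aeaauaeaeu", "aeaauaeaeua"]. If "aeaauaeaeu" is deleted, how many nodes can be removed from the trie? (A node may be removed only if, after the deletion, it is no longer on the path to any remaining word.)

0

After clearing the end-marker at "aeaauaeaeu", prune upward until reaching a node still needed by another word.
Every node on "aeaauaeaeu" is still needed (e.g. by "aeaauaeaeua"), so nothing is freed.
Nodes removed: 0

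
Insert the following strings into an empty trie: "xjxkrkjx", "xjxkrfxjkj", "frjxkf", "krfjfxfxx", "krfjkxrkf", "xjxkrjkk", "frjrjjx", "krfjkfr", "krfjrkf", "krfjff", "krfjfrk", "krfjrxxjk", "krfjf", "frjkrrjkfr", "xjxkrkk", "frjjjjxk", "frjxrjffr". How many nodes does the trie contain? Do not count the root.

70

For each word, the new-node count is its length minus the longest prefix already in the trie:
  "xjxkrkjx" → 8 new (x, j, x, k, r, k, j, x)
  "xjxkrfxjkj" → prefix "xjxkr" already present; 5 new (f, x, j, k, j)
  "frjxkf" → 6 new (f, r, j, x, k, f)
  "krfjfxfxx" → 9 new (k, r, f, j, f, x, f, x, x)
  "krfjkxrkf" → prefix "krfj" already present; 5 new (k, x, r, k, f)
  "xjxkrjkk" → prefix "xjxkr" already present; 3 new (j, k, k)
  "frjrjjx" → prefix "frj" already present; 4 new (r, j, j, x)
  "krfjkfr" → prefix "krfjk" already present; 2 new (f, r)
  "krfjrkf" → prefix "krfj" already present; 3 new (r, k, f)
  "krfjff" → prefix "krfjf" already present; 1 new (f)
  "krfjfrk" → prefix "krfjf" already present; 2 new (r, k)
  "krfjrxxjk" → prefix "krfjr" already present; 4 new (x, x, j, k)
  "krfjf" → prefix "krfjf" already present; 0 new (none)
  "frjkrrjkfr" → prefix "frj" already present; 7 new (k, r, r, j, k, f, r)
  "xjxkrkk" → prefix "xjxkrk" already present; 1 new (k)
  "frjjjjxk" → prefix "frj" already present; 5 new (j, j, j, x, k)
  "frjxrjffr" → prefix "frjx" already present; 5 new (r, j, f, f, r)
Total nodes = 8 + 5 + 6 + 9 + 5 + 3 + 4 + 2 + 3 + 1 + 2 + 4 + 0 + 7 + 1 + 5 + 5 = 70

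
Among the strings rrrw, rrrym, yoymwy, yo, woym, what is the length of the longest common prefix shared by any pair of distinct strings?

Equivalently: take the maximum, over all pairs, of their longest common prefix length.
"rrrw" and "rrrym" agree on "rrr" (3 characters) before diverging; nothing deeper is shared.
Longest shared-prefix length: 3

3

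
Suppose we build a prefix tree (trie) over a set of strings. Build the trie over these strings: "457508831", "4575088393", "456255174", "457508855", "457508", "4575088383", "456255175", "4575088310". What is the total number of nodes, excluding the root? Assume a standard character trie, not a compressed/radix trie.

24

For each word, the new-node count is its length minus the longest prefix already in the trie:
  "457508831" → 9 new (4, 5, 7, 5, 0, 8, 8, 3, 1)
  "4575088393" → prefix "45750883" already present; 2 new (9, 3)
  "456255174" → prefix "45" already present; 7 new (6, 2, 5, 5, 1, 7, 4)
  "457508855" → prefix "4575088" already present; 2 new (5, 5)
  "457508" → prefix "457508" already present; 0 new (none)
  "4575088383" → prefix "45750883" already present; 2 new (8, 3)
  "456255175" → prefix "45625517" already present; 1 new (5)
  "4575088310" → prefix "457508831" already present; 1 new (0)
Total nodes = 9 + 2 + 7 + 2 + 0 + 2 + 1 + 1 = 24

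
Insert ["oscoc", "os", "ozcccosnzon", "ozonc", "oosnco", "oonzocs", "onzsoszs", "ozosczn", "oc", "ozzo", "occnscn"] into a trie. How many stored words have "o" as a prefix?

11

Filter for entries beginning with "o":
Matches: "oc", "occnscn", "onzsoszs", "oonzocs", "oosnco", "os", "oscoc", "ozcccosnzon", "ozonc", "ozosczn", "ozzo"
Count: 11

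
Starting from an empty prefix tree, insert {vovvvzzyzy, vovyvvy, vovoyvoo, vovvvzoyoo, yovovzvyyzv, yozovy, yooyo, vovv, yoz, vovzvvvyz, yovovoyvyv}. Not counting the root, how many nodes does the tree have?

52

Trace insertions, counting only characters that open a new branch:
  "vovvvzzyzy" → 10 new (v, o, v, v, v, z, z, y, z, y)
  "vovyvvy" → prefix "vov" already present; 4 new (y, v, v, y)
  "vovoyvoo" → prefix "vov" already present; 5 new (o, y, v, o, o)
  "vovvvzoyoo" → prefix "vovvvz" already present; 4 new (o, y, o, o)
  "yovovzvyyzv" → 11 new (y, o, v, o, v, z, v, y, y, z, v)
  "yozovy" → prefix "yo" already present; 4 new (z, o, v, y)
  "yooyo" → prefix "yo" already present; 3 new (o, y, o)
  "vovv" → prefix "vovv" already present; 0 new (none)
  "yoz" → prefix "yoz" already present; 0 new (none)
  "vovzvvvyz" → prefix "vov" already present; 6 new (z, v, v, v, y, z)
  "yovovoyvyv" → prefix "yovov" already present; 5 new (o, y, v, y, v)
Total nodes = 10 + 4 + 5 + 4 + 11 + 4 + 3 + 0 + 0 + 6 + 5 = 52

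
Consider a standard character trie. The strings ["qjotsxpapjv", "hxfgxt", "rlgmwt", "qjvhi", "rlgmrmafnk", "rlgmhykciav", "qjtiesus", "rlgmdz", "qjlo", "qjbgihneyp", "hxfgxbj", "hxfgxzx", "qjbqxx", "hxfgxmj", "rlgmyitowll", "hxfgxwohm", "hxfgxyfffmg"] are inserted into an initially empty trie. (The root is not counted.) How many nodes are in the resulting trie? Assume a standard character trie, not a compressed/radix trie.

Trace insertions, counting only characters that open a new branch:
  "qjotsxpapjv" → 11 new (q, j, o, t, s, x, p, a, p, j, v)
  "hxfgxt" → 6 new (h, x, f, g, x, t)
  "rlgmwt" → 6 new (r, l, g, m, w, t)
  "qjvhi" → prefix "qj" already present; 3 new (v, h, i)
  "rlgmrmafnk" → prefix "rlgm" already present; 6 new (r, m, a, f, n, k)
  "rlgmhykciav" → prefix "rlgm" already present; 7 new (h, y, k, c, i, a, v)
  "qjtiesus" → prefix "qj" already present; 6 new (t, i, e, s, u, s)
  "rlgmdz" → prefix "rlgm" already present; 2 new (d, z)
  "qjlo" → prefix "qj" already present; 2 new (l, o)
  "qjbgihneyp" → prefix "qj" already present; 8 new (b, g, i, h, n, e, y, p)
  "hxfgxbj" → prefix "hxfgx" already present; 2 new (b, j)
  "hxfgxzx" → prefix "hxfgx" already present; 2 new (z, x)
  "qjbqxx" → prefix "qjb" already present; 3 new (q, x, x)
  "hxfgxmj" → prefix "hxfgx" already present; 2 new (m, j)
  "rlgmyitowll" → prefix "rlgm" already present; 7 new (y, i, t, o, w, l, l)
  "hxfgxwohm" → prefix "hxfgx" already present; 4 new (w, o, h, m)
  "hxfgxyfffmg" → prefix "hxfgx" already present; 6 new (y, f, f, f, m, g)
Total nodes = 11 + 6 + 6 + 3 + 6 + 7 + 6 + 2 + 2 + 8 + 2 + 2 + 3 + 2 + 7 + 4 + 6 = 83

83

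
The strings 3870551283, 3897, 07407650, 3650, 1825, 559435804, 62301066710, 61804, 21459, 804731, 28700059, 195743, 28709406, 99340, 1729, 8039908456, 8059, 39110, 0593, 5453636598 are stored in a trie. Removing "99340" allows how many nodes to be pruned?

Walk "99340" from the leaf back toward the root, removing each node that no remaining word uses.
No other word shares any prefix with "99340", so all 5 of its nodes go.
Nodes removed: 5

5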